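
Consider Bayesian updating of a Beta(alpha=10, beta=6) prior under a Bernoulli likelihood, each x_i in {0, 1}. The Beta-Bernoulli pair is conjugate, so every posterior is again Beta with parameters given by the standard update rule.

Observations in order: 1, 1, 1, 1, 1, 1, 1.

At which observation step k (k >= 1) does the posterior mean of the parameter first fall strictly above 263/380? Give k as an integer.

obs 1: x=1 → posterior Beta(11, 6)
obs 2: x=1 → posterior Beta(12, 6)
obs 3: x=1 → posterior Beta(13, 6)
obs 4: x=1 → posterior Beta(14, 6)
obs 5: x=1 → posterior Beta(15, 6)
obs 6: x=1 → posterior Beta(16, 6)
obs 7: x=1 → posterior Beta(17, 6)

k = 4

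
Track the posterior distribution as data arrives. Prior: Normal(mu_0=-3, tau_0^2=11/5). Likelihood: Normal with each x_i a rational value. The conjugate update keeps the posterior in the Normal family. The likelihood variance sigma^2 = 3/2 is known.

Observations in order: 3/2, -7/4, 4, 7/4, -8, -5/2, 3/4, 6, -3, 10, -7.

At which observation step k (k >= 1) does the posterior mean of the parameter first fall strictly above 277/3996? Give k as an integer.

k = 3

obs 1: x=3/2 → posterior Normal(-12/37, 33/37)
obs 2: x=-7/4 → posterior Normal(-101/118, 33/59)
obs 3: x=4 → posterior Normal(25/54, 11/27)
obs 4: x=7/4 → posterior Normal(76/103, 33/103)
obs 5: x=-8 → posterior Normal(-4/5, 33/125)
obs 6: x=-5/2 → posterior Normal(-155/147, 11/49)
obs 7: x=3/4 → posterior Normal(-277/338, 33/169)
obs 8: x=6 → posterior Normal(-13/382, 33/191)
obs 9: x=-3 → posterior Normal(-145/426, 11/71)
obs 10: x=10 → posterior Normal(59/94, 33/235)
obs 11: x=-7 → posterior Normal(-13/514, 33/257)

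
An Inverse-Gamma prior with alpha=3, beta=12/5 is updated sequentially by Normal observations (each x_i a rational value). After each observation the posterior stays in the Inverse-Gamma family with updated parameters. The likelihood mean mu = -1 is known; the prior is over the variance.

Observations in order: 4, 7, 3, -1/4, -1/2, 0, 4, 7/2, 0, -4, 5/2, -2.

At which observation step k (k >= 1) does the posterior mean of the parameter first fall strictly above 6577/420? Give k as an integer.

k = 3

obs 1: x=4 → posterior Inverse-Gamma(7/2, 149/10)
obs 2: x=7 → posterior Inverse-Gamma(4, 469/10)
obs 3: x=3 → posterior Inverse-Gamma(9/2, 549/10)
obs 4: x=-1/4 → posterior Inverse-Gamma(5, 8829/160)
obs 5: x=-1/2 → posterior Inverse-Gamma(11/2, 8849/160)
obs 6: x=0 → posterior Inverse-Gamma(6, 8929/160)
obs 7: x=4 → posterior Inverse-Gamma(13/2, 10929/160)
obs 8: x=7/2 → posterior Inverse-Gamma(7, 12549/160)
obs 9: x=0 → posterior Inverse-Gamma(15/2, 12629/160)
obs 10: x=-4 → posterior Inverse-Gamma(8, 13349/160)
obs 11: x=5/2 → posterior Inverse-Gamma(17/2, 14329/160)
obs 12: x=-2 → posterior Inverse-Gamma(9, 14409/160)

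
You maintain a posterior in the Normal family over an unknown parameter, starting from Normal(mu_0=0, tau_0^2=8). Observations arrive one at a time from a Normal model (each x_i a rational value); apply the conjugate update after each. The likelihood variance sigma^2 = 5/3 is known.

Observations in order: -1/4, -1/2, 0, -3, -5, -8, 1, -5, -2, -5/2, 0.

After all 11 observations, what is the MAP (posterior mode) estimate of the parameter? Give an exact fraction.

obs 1: x=-1/4 → posterior Normal(-6/29, 40/29)
obs 2: x=-1/2 → posterior Normal(-18/53, 40/53)
obs 3: x=0 → posterior Normal(-18/77, 40/77)
obs 4: x=-3 → posterior Normal(-90/101, 40/101)
obs 5: x=-5 → posterior Normal(-42/25, 8/25)
obs 6: x=-8 → posterior Normal(-402/149, 40/149)
obs 7: x=1 → posterior Normal(-378/173, 40/173)
obs 8: x=-5 → posterior Normal(-498/197, 40/197)
obs 9: x=-2 → posterior Normal(-42/17, 40/221)
obs 10: x=-5/2 → posterior Normal(-606/245, 8/49)
obs 11: x=0 → posterior Normal(-606/269, 40/269)

-606/269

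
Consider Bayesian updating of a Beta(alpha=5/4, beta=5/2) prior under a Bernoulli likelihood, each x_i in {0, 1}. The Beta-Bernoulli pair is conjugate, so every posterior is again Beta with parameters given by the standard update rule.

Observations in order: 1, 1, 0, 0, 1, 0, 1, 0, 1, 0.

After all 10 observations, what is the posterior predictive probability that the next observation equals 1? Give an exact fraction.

5/11

obs 1: x=1 → posterior Beta(9/4, 5/2)
obs 2: x=1 → posterior Beta(13/4, 5/2)
obs 3: x=0 → posterior Beta(13/4, 7/2)
obs 4: x=0 → posterior Beta(13/4, 9/2)
obs 5: x=1 → posterior Beta(17/4, 9/2)
obs 6: x=0 → posterior Beta(17/4, 11/2)
obs 7: x=1 → posterior Beta(21/4, 11/2)
obs 8: x=0 → posterior Beta(21/4, 13/2)
obs 9: x=1 → posterior Beta(25/4, 13/2)
obs 10: x=0 → posterior Beta(25/4, 15/2)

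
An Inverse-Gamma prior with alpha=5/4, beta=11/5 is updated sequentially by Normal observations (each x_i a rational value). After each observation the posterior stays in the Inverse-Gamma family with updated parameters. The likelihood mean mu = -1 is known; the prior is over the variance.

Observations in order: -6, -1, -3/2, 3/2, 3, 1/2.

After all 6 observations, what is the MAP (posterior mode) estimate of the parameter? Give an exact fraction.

obs 1: x=-6 → posterior Inverse-Gamma(7/4, 147/10)
obs 2: x=-1 → posterior Inverse-Gamma(9/4, 147/10)
obs 3: x=-3/2 → posterior Inverse-Gamma(11/4, 593/40)
obs 4: x=3/2 → posterior Inverse-Gamma(13/4, 359/20)
obs 5: x=3 → posterior Inverse-Gamma(15/4, 519/20)
obs 6: x=1/2 → posterior Inverse-Gamma(17/4, 1083/40)

361/70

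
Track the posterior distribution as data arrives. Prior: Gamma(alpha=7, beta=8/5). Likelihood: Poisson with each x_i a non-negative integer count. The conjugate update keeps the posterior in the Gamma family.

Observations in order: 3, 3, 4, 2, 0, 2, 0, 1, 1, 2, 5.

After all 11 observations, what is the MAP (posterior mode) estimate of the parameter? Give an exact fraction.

obs 1: x=3 → posterior Gamma(10, 13/5)
obs 2: x=3 → posterior Gamma(13, 18/5)
obs 3: x=4 → posterior Gamma(17, 23/5)
obs 4: x=2 → posterior Gamma(19, 28/5)
obs 5: x=0 → posterior Gamma(19, 33/5)
obs 6: x=2 → posterior Gamma(21, 38/5)
obs 7: x=0 → posterior Gamma(21, 43/5)
obs 8: x=1 → posterior Gamma(22, 48/5)
obs 9: x=1 → posterior Gamma(23, 53/5)
obs 10: x=2 → posterior Gamma(25, 58/5)
obs 11: x=5 → posterior Gamma(30, 63/5)

145/63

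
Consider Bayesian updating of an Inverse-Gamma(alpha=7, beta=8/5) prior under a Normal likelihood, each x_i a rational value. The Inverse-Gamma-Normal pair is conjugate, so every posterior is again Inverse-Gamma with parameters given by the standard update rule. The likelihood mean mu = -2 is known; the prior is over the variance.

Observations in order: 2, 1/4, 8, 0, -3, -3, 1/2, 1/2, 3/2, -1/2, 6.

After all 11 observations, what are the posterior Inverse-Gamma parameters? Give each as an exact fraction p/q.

obs 1: x=2 → posterior Inverse-Gamma(15/2, 48/5)
obs 2: x=1/4 → posterior Inverse-Gamma(8, 1941/160)
obs 3: x=8 → posterior Inverse-Gamma(17/2, 9941/160)
obs 4: x=0 → posterior Inverse-Gamma(9, 10261/160)
obs 5: x=-3 → posterior Inverse-Gamma(19/2, 10341/160)
obs 6: x=-3 → posterior Inverse-Gamma(10, 10421/160)
obs 7: x=1/2 → posterior Inverse-Gamma(21/2, 10921/160)
obs 8: x=1/2 → posterior Inverse-Gamma(11, 11421/160)
obs 9: x=3/2 → posterior Inverse-Gamma(23/2, 12401/160)
obs 10: x=-1/2 → posterior Inverse-Gamma(12, 12581/160)
obs 11: x=6 → posterior Inverse-Gamma(25/2, 17701/160)

alpha=25/2, beta=17701/160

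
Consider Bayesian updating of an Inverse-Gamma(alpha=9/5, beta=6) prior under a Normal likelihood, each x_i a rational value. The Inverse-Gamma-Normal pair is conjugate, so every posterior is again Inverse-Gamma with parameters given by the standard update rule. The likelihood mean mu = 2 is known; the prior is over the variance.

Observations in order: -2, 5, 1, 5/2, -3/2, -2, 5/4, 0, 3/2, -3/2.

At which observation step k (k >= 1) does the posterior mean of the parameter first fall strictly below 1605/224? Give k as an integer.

obs 1: x=-2 → posterior Inverse-Gamma(23/10, 14)
obs 2: x=5 → posterior Inverse-Gamma(14/5, 37/2)
obs 3: x=1 → posterior Inverse-Gamma(33/10, 19)
obs 4: x=5/2 → posterior Inverse-Gamma(19/5, 153/8)
obs 5: x=-3/2 → posterior Inverse-Gamma(43/10, 101/4)
obs 6: x=-2 → posterior Inverse-Gamma(24/5, 133/4)
obs 7: x=5/4 → posterior Inverse-Gamma(53/10, 1073/32)
obs 8: x=0 → posterior Inverse-Gamma(29/5, 1137/32)
obs 9: x=3/2 → posterior Inverse-Gamma(63/10, 1141/32)
obs 10: x=-3/2 → posterior Inverse-Gamma(34/5, 1337/32)

k = 4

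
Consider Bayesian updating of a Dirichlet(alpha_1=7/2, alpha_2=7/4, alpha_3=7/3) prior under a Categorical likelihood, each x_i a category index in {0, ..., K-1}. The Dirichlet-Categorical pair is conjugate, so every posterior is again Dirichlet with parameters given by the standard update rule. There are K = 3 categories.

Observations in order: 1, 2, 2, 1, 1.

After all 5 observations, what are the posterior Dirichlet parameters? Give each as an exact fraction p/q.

obs 1: x=1 → posterior Dirichlet(7/2, 11/4, 7/3)
obs 2: x=2 → posterior Dirichlet(7/2, 11/4, 10/3)
obs 3: x=2 → posterior Dirichlet(7/2, 11/4, 13/3)
obs 4: x=1 → posterior Dirichlet(7/2, 15/4, 13/3)
obs 5: x=1 → posterior Dirichlet(7/2, 19/4, 13/3)

alpha_1=7/2, alpha_2=19/4, alpha_3=13/3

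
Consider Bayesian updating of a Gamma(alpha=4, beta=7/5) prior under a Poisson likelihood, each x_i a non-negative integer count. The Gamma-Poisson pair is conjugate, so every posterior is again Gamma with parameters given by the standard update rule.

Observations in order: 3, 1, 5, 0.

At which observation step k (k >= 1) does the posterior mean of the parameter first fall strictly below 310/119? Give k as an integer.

obs 1: x=3 → posterior Gamma(7, 12/5)
obs 2: x=1 → posterior Gamma(8, 17/5)
obs 3: x=5 → posterior Gamma(13, 22/5)
obs 4: x=0 → posterior Gamma(13, 27/5)

k = 2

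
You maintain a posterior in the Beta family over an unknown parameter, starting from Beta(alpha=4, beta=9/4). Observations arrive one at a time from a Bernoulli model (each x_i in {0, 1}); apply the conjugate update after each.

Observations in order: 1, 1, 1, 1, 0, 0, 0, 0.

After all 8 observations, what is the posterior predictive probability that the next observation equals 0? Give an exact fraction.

25/57

obs 1: x=1 → posterior Beta(5, 9/4)
obs 2: x=1 → posterior Beta(6, 9/4)
obs 3: x=1 → posterior Beta(7, 9/4)
obs 4: x=1 → posterior Beta(8, 9/4)
obs 5: x=0 → posterior Beta(8, 13/4)
obs 6: x=0 → posterior Beta(8, 17/4)
obs 7: x=0 → posterior Beta(8, 21/4)
obs 8: x=0 → posterior Beta(8, 25/4)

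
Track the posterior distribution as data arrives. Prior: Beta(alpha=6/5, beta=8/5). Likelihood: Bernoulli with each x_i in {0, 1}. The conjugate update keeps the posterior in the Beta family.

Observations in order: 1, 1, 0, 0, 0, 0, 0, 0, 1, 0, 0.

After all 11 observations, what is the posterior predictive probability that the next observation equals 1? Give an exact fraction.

obs 1: x=1 → posterior Beta(11/5, 8/5)
obs 2: x=1 → posterior Beta(16/5, 8/5)
obs 3: x=0 → posterior Beta(16/5, 13/5)
obs 4: x=0 → posterior Beta(16/5, 18/5)
obs 5: x=0 → posterior Beta(16/5, 23/5)
obs 6: x=0 → posterior Beta(16/5, 28/5)
obs 7: x=0 → posterior Beta(16/5, 33/5)
obs 8: x=0 → posterior Beta(16/5, 38/5)
obs 9: x=1 → posterior Beta(21/5, 38/5)
obs 10: x=0 → posterior Beta(21/5, 43/5)
obs 11: x=0 → posterior Beta(21/5, 48/5)

7/23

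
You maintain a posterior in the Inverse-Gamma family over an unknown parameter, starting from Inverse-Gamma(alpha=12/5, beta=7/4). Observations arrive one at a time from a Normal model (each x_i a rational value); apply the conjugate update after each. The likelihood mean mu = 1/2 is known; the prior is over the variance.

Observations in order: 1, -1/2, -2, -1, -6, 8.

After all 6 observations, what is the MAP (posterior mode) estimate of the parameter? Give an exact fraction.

2235/256

obs 1: x=1 → posterior Inverse-Gamma(29/10, 15/8)
obs 2: x=-1/2 → posterior Inverse-Gamma(17/5, 19/8)
obs 3: x=-2 → posterior Inverse-Gamma(39/10, 11/2)
obs 4: x=-1 → posterior Inverse-Gamma(22/5, 53/8)
obs 5: x=-6 → posterior Inverse-Gamma(49/10, 111/4)
obs 6: x=8 → posterior Inverse-Gamma(27/5, 447/8)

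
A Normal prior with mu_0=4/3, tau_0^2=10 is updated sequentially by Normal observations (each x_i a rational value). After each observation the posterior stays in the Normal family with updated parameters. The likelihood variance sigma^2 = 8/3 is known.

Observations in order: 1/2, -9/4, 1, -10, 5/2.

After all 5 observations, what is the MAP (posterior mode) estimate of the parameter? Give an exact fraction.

obs 1: x=1/2 → posterior Normal(77/114, 40/19)
obs 2: x=-9/4 → posterior Normal(-251/408, 20/17)
obs 3: x=1 → posterior Normal(-71/588, 40/49)
obs 4: x=-10 → posterior Normal(-1871/768, 5/8)
obs 5: x=5/2 → posterior Normal(-1421/948, 40/79)

-1421/948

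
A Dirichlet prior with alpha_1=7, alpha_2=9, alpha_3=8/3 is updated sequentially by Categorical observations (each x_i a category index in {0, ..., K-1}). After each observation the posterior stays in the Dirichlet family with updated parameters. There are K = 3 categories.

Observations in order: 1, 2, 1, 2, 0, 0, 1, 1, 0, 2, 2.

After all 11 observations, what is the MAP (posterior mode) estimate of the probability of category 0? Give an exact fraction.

obs 1: x=1 → posterior Dirichlet(7, 10, 8/3)
obs 2: x=2 → posterior Dirichlet(7, 10, 11/3)
obs 3: x=1 → posterior Dirichlet(7, 11, 11/3)
obs 4: x=2 → posterior Dirichlet(7, 11, 14/3)
obs 5: x=0 → posterior Dirichlet(8, 11, 14/3)
obs 6: x=0 → posterior Dirichlet(9, 11, 14/3)
obs 7: x=1 → posterior Dirichlet(9, 12, 14/3)
obs 8: x=1 → posterior Dirichlet(9, 13, 14/3)
obs 9: x=0 → posterior Dirichlet(10, 13, 14/3)
obs 10: x=2 → posterior Dirichlet(10, 13, 17/3)
obs 11: x=2 → posterior Dirichlet(10, 13, 20/3)

27/80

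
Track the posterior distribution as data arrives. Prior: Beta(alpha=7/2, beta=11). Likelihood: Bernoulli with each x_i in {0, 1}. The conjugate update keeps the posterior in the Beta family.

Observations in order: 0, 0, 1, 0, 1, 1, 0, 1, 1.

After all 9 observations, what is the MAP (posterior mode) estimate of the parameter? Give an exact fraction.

15/43

obs 1: x=0 → posterior Beta(7/2, 12)
obs 2: x=0 → posterior Beta(7/2, 13)
obs 3: x=1 → posterior Beta(9/2, 13)
obs 4: x=0 → posterior Beta(9/2, 14)
obs 5: x=1 → posterior Beta(11/2, 14)
obs 6: x=1 → posterior Beta(13/2, 14)
obs 7: x=0 → posterior Beta(13/2, 15)
obs 8: x=1 → posterior Beta(15/2, 15)
obs 9: x=1 → posterior Beta(17/2, 15)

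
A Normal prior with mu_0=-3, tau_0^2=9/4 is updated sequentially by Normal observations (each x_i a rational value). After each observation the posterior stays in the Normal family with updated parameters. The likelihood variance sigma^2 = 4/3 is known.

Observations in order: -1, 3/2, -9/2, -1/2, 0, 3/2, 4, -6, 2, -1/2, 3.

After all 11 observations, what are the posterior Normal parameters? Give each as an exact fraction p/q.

obs 1: x=-1 → posterior Normal(-75/43, 36/43)
obs 2: x=3/2 → posterior Normal(-69/140, 18/35)
obs 3: x=-9/2 → posterior Normal(-156/97, 36/97)
obs 4: x=-1/2 → posterior Normal(-339/248, 9/31)
obs 5: x=0 → posterior Normal(-339/302, 36/151)
obs 6: x=3/2 → posterior Normal(-129/178, 18/89)
obs 7: x=4 → posterior Normal(-21/205, 36/205)
obs 8: x=-6 → posterior Normal(-183/232, 9/58)
obs 9: x=2 → posterior Normal(-129/259, 36/259)
obs 10: x=-1/2 → posterior Normal(-285/572, 18/143)
obs 11: x=3 → posterior Normal(-123/626, 36/313)

mu_0=-123/626, tau_0^2=36/313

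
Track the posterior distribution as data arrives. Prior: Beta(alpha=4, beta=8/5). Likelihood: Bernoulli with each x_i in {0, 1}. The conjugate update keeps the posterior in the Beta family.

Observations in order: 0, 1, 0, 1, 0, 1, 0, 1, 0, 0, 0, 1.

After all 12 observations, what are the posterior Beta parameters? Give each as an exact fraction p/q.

obs 1: x=0 → posterior Beta(4, 13/5)
obs 2: x=1 → posterior Beta(5, 13/5)
obs 3: x=0 → posterior Beta(5, 18/5)
obs 4: x=1 → posterior Beta(6, 18/5)
obs 5: x=0 → posterior Beta(6, 23/5)
obs 6: x=1 → posterior Beta(7, 23/5)
obs 7: x=0 → posterior Beta(7, 28/5)
obs 8: x=1 → posterior Beta(8, 28/5)
obs 9: x=0 → posterior Beta(8, 33/5)
obs 10: x=0 → posterior Beta(8, 38/5)
obs 11: x=0 → posterior Beta(8, 43/5)
obs 12: x=1 → posterior Beta(9, 43/5)

alpha=9, beta=43/5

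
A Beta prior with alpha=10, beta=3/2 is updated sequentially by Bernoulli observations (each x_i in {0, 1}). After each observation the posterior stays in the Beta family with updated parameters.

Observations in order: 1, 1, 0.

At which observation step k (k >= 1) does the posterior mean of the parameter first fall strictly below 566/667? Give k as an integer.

k = 3

obs 1: x=1 → posterior Beta(11, 3/2)
obs 2: x=1 → posterior Beta(12, 3/2)
obs 3: x=0 → posterior Beta(12, 5/2)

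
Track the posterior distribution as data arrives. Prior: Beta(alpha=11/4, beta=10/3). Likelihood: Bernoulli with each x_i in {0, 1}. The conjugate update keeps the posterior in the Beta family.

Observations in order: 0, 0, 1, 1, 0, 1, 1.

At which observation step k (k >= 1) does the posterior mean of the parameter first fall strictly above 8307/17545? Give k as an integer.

k = 6

obs 1: x=0 → posterior Beta(11/4, 13/3)
obs 2: x=0 → posterior Beta(11/4, 16/3)
obs 3: x=1 → posterior Beta(15/4, 16/3)
obs 4: x=1 → posterior Beta(19/4, 16/3)
obs 5: x=0 → posterior Beta(19/4, 19/3)
obs 6: x=1 → posterior Beta(23/4, 19/3)
obs 7: x=1 → posterior Beta(27/4, 19/3)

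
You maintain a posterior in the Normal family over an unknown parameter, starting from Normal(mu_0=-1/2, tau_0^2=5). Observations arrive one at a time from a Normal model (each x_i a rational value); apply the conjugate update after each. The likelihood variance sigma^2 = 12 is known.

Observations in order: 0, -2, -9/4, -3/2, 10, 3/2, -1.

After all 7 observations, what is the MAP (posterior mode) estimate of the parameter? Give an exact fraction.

obs 1: x=0 → posterior Normal(-6/17, 60/17)
obs 2: x=-2 → posterior Normal(-8/11, 30/11)
obs 3: x=-9/4 → posterior Normal(-109/108, 20/9)
obs 4: x=-3/2 → posterior Normal(-139/128, 15/8)
obs 5: x=10 → posterior Normal(61/148, 60/37)
obs 6: x=3/2 → posterior Normal(13/24, 10/7)
obs 7: x=-1 → posterior Normal(71/188, 60/47)

71/188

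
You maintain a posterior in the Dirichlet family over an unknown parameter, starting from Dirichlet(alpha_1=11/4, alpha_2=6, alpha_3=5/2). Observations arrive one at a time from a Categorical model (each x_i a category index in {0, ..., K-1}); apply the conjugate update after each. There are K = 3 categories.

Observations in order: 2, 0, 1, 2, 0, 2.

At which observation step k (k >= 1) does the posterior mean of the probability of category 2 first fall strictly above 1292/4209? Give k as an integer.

obs 1: x=2 → posterior Dirichlet(11/4, 6, 7/2)
obs 2: x=0 → posterior Dirichlet(15/4, 6, 7/2)
obs 3: x=1 → posterior Dirichlet(15/4, 7, 7/2)
obs 4: x=2 → posterior Dirichlet(15/4, 7, 9/2)
obs 5: x=0 → posterior Dirichlet(19/4, 7, 9/2)
obs 6: x=2 → posterior Dirichlet(19/4, 7, 11/2)

k = 6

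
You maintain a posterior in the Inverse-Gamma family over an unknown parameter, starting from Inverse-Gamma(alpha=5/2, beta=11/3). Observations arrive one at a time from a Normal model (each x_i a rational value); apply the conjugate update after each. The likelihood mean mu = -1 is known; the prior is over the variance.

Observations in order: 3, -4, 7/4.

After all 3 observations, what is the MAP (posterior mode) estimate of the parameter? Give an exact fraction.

383/96

obs 1: x=3 → posterior Inverse-Gamma(3, 35/3)
obs 2: x=-4 → posterior Inverse-Gamma(7/2, 97/6)
obs 3: x=7/4 → posterior Inverse-Gamma(4, 1915/96)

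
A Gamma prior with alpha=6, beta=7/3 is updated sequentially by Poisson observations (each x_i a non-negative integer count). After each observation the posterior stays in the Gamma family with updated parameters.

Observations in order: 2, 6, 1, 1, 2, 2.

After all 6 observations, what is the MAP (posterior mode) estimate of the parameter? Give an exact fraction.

57/25

obs 1: x=2 → posterior Gamma(8, 10/3)
obs 2: x=6 → posterior Gamma(14, 13/3)
obs 3: x=1 → posterior Gamma(15, 16/3)
obs 4: x=1 → posterior Gamma(16, 19/3)
obs 5: x=2 → posterior Gamma(18, 22/3)
obs 6: x=2 → posterior Gamma(20, 25/3)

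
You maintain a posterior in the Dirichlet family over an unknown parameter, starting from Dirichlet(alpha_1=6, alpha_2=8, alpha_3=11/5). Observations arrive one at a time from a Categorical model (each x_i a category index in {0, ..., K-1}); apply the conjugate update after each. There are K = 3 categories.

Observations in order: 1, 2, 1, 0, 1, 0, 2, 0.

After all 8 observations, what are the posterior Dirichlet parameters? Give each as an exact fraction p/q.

obs 1: x=1 → posterior Dirichlet(6, 9, 11/5)
obs 2: x=2 → posterior Dirichlet(6, 9, 16/5)
obs 3: x=1 → posterior Dirichlet(6, 10, 16/5)
obs 4: x=0 → posterior Dirichlet(7, 10, 16/5)
obs 5: x=1 → posterior Dirichlet(7, 11, 16/5)
obs 6: x=0 → posterior Dirichlet(8, 11, 16/5)
obs 7: x=2 → posterior Dirichlet(8, 11, 21/5)
obs 8: x=0 → posterior Dirichlet(9, 11, 21/5)

alpha_1=9, alpha_2=11, alpha_3=21/5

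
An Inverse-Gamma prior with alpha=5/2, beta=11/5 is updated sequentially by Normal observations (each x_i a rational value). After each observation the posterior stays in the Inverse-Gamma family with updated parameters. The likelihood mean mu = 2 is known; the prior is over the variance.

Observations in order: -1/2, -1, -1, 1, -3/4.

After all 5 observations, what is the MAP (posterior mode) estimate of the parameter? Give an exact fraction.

2977/960

obs 1: x=-1/2 → posterior Inverse-Gamma(3, 213/40)
obs 2: x=-1 → posterior Inverse-Gamma(7/2, 393/40)
obs 3: x=-1 → posterior Inverse-Gamma(4, 573/40)
obs 4: x=1 → posterior Inverse-Gamma(9/2, 593/40)
obs 5: x=-3/4 → posterior Inverse-Gamma(5, 2977/160)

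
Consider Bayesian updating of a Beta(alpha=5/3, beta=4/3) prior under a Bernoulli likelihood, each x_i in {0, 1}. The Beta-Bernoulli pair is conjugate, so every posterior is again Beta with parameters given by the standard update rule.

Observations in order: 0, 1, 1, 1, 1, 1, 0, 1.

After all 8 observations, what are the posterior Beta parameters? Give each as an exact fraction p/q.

alpha=23/3, beta=10/3

obs 1: x=0 → posterior Beta(5/3, 7/3)
obs 2: x=1 → posterior Beta(8/3, 7/3)
obs 3: x=1 → posterior Beta(11/3, 7/3)
obs 4: x=1 → posterior Beta(14/3, 7/3)
obs 5: x=1 → posterior Beta(17/3, 7/3)
obs 6: x=1 → posterior Beta(20/3, 7/3)
obs 7: x=0 → posterior Beta(20/3, 10/3)
obs 8: x=1 → posterior Beta(23/3, 10/3)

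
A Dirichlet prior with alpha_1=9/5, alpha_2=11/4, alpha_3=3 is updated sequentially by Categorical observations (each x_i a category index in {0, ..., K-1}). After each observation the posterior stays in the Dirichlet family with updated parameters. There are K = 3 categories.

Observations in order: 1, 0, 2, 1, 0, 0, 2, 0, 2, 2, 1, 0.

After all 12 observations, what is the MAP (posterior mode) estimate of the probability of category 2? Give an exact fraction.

120/331

obs 1: x=1 → posterior Dirichlet(9/5, 15/4, 3)
obs 2: x=0 → posterior Dirichlet(14/5, 15/4, 3)
obs 3: x=2 → posterior Dirichlet(14/5, 15/4, 4)
obs 4: x=1 → posterior Dirichlet(14/5, 19/4, 4)
obs 5: x=0 → posterior Dirichlet(19/5, 19/4, 4)
obs 6: x=0 → posterior Dirichlet(24/5, 19/4, 4)
obs 7: x=2 → posterior Dirichlet(24/5, 19/4, 5)
obs 8: x=0 → posterior Dirichlet(29/5, 19/4, 5)
obs 9: x=2 → posterior Dirichlet(29/5, 19/4, 6)
obs 10: x=2 → posterior Dirichlet(29/5, 19/4, 7)
obs 11: x=1 → posterior Dirichlet(29/5, 23/4, 7)
obs 12: x=0 → posterior Dirichlet(34/5, 23/4, 7)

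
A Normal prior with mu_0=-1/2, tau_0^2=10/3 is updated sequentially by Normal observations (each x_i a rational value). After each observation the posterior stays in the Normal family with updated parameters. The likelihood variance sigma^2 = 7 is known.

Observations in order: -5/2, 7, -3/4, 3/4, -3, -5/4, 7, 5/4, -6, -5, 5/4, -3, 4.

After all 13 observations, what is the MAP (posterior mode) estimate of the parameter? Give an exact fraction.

-13/151

obs 1: x=-5/2 → posterior Normal(-71/62, 70/31)
obs 2: x=7 → posterior Normal(69/82, 70/41)
obs 3: x=-3/4 → posterior Normal(9/17, 70/51)
obs 4: x=3/4 → posterior Normal(69/122, 70/61)
obs 5: x=-3 → posterior Normal(9/142, 70/71)
obs 6: x=-5/4 → posterior Normal(-8/81, 70/81)
obs 7: x=7 → posterior Normal(62/91, 10/13)
obs 8: x=5/4 → posterior Normal(149/202, 70/101)
obs 9: x=-6 → posterior Normal(29/222, 70/111)
obs 10: x=-5 → posterior Normal(-71/242, 70/121)
obs 11: x=5/4 → posterior Normal(-23/131, 70/131)
obs 12: x=-3 → posterior Normal(-53/141, 70/141)
obs 13: x=4 → posterior Normal(-13/151, 70/151)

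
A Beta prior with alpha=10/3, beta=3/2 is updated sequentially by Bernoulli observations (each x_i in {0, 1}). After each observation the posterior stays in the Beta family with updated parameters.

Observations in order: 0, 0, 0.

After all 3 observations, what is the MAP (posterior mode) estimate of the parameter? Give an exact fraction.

obs 1: x=0 → posterior Beta(10/3, 5/2)
obs 2: x=0 → posterior Beta(10/3, 7/2)
obs 3: x=0 → posterior Beta(10/3, 9/2)

2/5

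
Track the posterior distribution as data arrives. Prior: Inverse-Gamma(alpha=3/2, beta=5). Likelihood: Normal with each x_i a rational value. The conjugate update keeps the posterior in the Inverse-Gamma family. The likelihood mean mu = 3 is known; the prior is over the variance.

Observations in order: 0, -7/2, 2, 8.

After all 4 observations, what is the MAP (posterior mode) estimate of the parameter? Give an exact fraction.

obs 1: x=0 → posterior Inverse-Gamma(2, 19/2)
obs 2: x=-7/2 → posterior Inverse-Gamma(5/2, 245/8)
obs 3: x=2 → posterior Inverse-Gamma(3, 249/8)
obs 4: x=8 → posterior Inverse-Gamma(7/2, 349/8)

349/36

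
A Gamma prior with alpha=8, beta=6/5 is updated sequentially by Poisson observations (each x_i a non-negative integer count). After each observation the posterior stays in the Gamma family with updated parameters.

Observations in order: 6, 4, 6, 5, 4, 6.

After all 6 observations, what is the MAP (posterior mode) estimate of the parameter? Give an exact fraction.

95/18

obs 1: x=6 → posterior Gamma(14, 11/5)
obs 2: x=4 → posterior Gamma(18, 16/5)
obs 3: x=6 → posterior Gamma(24, 21/5)
obs 4: x=5 → posterior Gamma(29, 26/5)
obs 5: x=4 → posterior Gamma(33, 31/5)
obs 6: x=6 → posterior Gamma(39, 36/5)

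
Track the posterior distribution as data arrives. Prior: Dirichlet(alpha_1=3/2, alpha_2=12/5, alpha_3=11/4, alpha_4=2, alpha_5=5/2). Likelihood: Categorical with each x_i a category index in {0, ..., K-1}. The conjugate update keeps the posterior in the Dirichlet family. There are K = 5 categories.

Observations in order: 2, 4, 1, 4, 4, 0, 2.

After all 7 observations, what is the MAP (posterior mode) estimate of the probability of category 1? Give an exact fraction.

obs 1: x=2 → posterior Dirichlet(3/2, 12/5, 15/4, 2, 5/2)
obs 2: x=4 → posterior Dirichlet(3/2, 12/5, 15/4, 2, 7/2)
obs 3: x=1 → posterior Dirichlet(3/2, 17/5, 15/4, 2, 7/2)
obs 4: x=4 → posterior Dirichlet(3/2, 17/5, 15/4, 2, 9/2)
obs 5: x=4 → posterior Dirichlet(3/2, 17/5, 15/4, 2, 11/2)
obs 6: x=0 → posterior Dirichlet(5/2, 17/5, 15/4, 2, 11/2)
obs 7: x=2 → posterior Dirichlet(5/2, 17/5, 19/4, 2, 11/2)

48/263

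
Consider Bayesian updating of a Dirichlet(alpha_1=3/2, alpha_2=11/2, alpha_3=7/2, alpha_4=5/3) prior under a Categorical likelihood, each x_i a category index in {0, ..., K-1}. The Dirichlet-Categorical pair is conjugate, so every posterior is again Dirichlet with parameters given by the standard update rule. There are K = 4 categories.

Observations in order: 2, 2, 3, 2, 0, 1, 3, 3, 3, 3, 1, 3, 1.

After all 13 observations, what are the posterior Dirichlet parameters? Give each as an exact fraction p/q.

obs 1: x=2 → posterior Dirichlet(3/2, 11/2, 9/2, 5/3)
obs 2: x=2 → posterior Dirichlet(3/2, 11/2, 11/2, 5/3)
obs 3: x=3 → posterior Dirichlet(3/2, 11/2, 11/2, 8/3)
obs 4: x=2 → posterior Dirichlet(3/2, 11/2, 13/2, 8/3)
obs 5: x=0 → posterior Dirichlet(5/2, 11/2, 13/2, 8/3)
obs 6: x=1 → posterior Dirichlet(5/2, 13/2, 13/2, 8/3)
obs 7: x=3 → posterior Dirichlet(5/2, 13/2, 13/2, 11/3)
obs 8: x=3 → posterior Dirichlet(5/2, 13/2, 13/2, 14/3)
obs 9: x=3 → posterior Dirichlet(5/2, 13/2, 13/2, 17/3)
obs 10: x=3 → posterior Dirichlet(5/2, 13/2, 13/2, 20/3)
obs 11: x=1 → posterior Dirichlet(5/2, 15/2, 13/2, 20/3)
obs 12: x=3 → posterior Dirichlet(5/2, 15/2, 13/2, 23/3)
obs 13: x=1 → posterior Dirichlet(5/2, 17/2, 13/2, 23/3)

alpha_1=5/2, alpha_2=17/2, alpha_3=13/2, alpha_4=23/3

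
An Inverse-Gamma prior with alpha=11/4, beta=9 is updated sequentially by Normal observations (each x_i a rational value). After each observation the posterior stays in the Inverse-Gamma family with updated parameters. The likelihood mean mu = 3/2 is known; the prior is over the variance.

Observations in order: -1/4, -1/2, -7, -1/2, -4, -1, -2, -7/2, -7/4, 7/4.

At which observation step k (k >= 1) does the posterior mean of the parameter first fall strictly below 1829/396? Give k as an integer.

k = 2

obs 1: x=-1/4 → posterior Inverse-Gamma(13/4, 337/32)
obs 2: x=-1/2 → posterior Inverse-Gamma(15/4, 401/32)
obs 3: x=-7 → posterior Inverse-Gamma(17/4, 1557/32)
obs 4: x=-1/2 → posterior Inverse-Gamma(19/4, 1621/32)
obs 5: x=-4 → posterior Inverse-Gamma(21/4, 2105/32)
obs 6: x=-1 → posterior Inverse-Gamma(23/4, 2205/32)
obs 7: x=-2 → posterior Inverse-Gamma(25/4, 2401/32)
obs 8: x=-7/2 → posterior Inverse-Gamma(27/4, 2801/32)
obs 9: x=-7/4 → posterior Inverse-Gamma(29/4, 1485/16)
obs 10: x=7/4 → posterior Inverse-Gamma(31/4, 2971/32)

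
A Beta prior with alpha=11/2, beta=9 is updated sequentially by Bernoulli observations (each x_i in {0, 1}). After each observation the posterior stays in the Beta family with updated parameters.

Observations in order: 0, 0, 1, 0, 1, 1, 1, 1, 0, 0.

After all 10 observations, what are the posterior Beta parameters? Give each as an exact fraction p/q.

obs 1: x=0 → posterior Beta(11/2, 10)
obs 2: x=0 → posterior Beta(11/2, 11)
obs 3: x=1 → posterior Beta(13/2, 11)
obs 4: x=0 → posterior Beta(13/2, 12)
obs 5: x=1 → posterior Beta(15/2, 12)
obs 6: x=1 → posterior Beta(17/2, 12)
obs 7: x=1 → posterior Beta(19/2, 12)
obs 8: x=1 → posterior Beta(21/2, 12)
obs 9: x=0 → posterior Beta(21/2, 13)
obs 10: x=0 → posterior Beta(21/2, 14)

alpha=21/2, beta=14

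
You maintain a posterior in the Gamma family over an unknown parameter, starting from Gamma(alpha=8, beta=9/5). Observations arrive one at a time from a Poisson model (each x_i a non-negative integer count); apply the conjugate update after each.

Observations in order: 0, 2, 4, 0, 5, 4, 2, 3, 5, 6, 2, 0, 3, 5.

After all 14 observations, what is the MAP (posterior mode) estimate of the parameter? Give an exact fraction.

240/79

obs 1: x=0 → posterior Gamma(8, 14/5)
obs 2: x=2 → posterior Gamma(10, 19/5)
obs 3: x=4 → posterior Gamma(14, 24/5)
obs 4: x=0 → posterior Gamma(14, 29/5)
obs 5: x=5 → posterior Gamma(19, 34/5)
obs 6: x=4 → posterior Gamma(23, 39/5)
obs 7: x=2 → posterior Gamma(25, 44/5)
obs 8: x=3 → posterior Gamma(28, 49/5)
obs 9: x=5 → posterior Gamma(33, 54/5)
obs 10: x=6 → posterior Gamma(39, 59/5)
obs 11: x=2 → posterior Gamma(41, 64/5)
obs 12: x=0 → posterior Gamma(41, 69/5)
obs 13: x=3 → posterior Gamma(44, 74/5)
obs 14: x=5 → posterior Gamma(49, 79/5)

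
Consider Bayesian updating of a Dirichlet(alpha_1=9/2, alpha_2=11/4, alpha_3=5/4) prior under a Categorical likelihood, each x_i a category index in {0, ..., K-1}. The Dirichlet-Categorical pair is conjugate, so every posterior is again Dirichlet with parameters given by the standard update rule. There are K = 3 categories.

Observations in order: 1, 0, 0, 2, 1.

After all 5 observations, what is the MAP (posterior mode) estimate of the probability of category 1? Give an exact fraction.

obs 1: x=1 → posterior Dirichlet(9/2, 15/4, 5/4)
obs 2: x=0 → posterior Dirichlet(11/2, 15/4, 5/4)
obs 3: x=0 → posterior Dirichlet(13/2, 15/4, 5/4)
obs 4: x=2 → posterior Dirichlet(13/2, 15/4, 9/4)
obs 5: x=1 → posterior Dirichlet(13/2, 19/4, 9/4)

5/14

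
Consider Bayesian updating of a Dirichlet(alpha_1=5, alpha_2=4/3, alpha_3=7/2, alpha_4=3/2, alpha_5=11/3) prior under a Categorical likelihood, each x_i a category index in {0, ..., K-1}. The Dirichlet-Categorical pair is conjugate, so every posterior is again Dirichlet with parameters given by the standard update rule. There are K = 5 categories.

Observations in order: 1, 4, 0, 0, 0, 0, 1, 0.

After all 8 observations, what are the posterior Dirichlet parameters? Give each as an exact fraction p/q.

alpha_1=10, alpha_2=10/3, alpha_3=7/2, alpha_4=3/2, alpha_5=14/3

obs 1: x=1 → posterior Dirichlet(5, 7/3, 7/2, 3/2, 11/3)
obs 2: x=4 → posterior Dirichlet(5, 7/3, 7/2, 3/2, 14/3)
obs 3: x=0 → posterior Dirichlet(6, 7/3, 7/2, 3/2, 14/3)
obs 4: x=0 → posterior Dirichlet(7, 7/3, 7/2, 3/2, 14/3)
obs 5: x=0 → posterior Dirichlet(8, 7/3, 7/2, 3/2, 14/3)
obs 6: x=0 → posterior Dirichlet(9, 7/3, 7/2, 3/2, 14/3)
obs 7: x=1 → posterior Dirichlet(9, 10/3, 7/2, 3/2, 14/3)
obs 8: x=0 → posterior Dirichlet(10, 10/3, 7/2, 3/2, 14/3)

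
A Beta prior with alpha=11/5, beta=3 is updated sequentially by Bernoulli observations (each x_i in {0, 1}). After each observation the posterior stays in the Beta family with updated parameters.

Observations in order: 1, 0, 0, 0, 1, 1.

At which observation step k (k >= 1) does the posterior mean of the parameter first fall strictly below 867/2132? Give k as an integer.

k = 3

obs 1: x=1 → posterior Beta(16/5, 3)
obs 2: x=0 → posterior Beta(16/5, 4)
obs 3: x=0 → posterior Beta(16/5, 5)
obs 4: x=0 → posterior Beta(16/5, 6)
obs 5: x=1 → posterior Beta(21/5, 6)
obs 6: x=1 → posterior Beta(26/5, 6)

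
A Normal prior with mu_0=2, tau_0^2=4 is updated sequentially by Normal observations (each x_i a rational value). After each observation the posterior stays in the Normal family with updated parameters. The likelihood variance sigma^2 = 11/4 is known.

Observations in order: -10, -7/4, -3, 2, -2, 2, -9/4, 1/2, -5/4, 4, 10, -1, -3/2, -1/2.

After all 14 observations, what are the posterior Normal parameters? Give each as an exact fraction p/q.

mu_0=-54/235, tau_0^2=44/235

obs 1: x=-10 → posterior Normal(-46/9, 44/27)
obs 2: x=-7/4 → posterior Normal(-166/43, 44/43)
obs 3: x=-3 → posterior Normal(-214/59, 44/59)
obs 4: x=2 → posterior Normal(-182/75, 44/75)
obs 5: x=-2 → posterior Normal(-214/91, 44/91)
obs 6: x=2 → posterior Normal(-182/107, 44/107)
obs 7: x=-9/4 → posterior Normal(-218/123, 44/123)
obs 8: x=1/2 → posterior Normal(-210/139, 44/139)
obs 9: x=-5/4 → posterior Normal(-46/31, 44/155)
obs 10: x=4 → posterior Normal(-166/171, 44/171)
obs 11: x=10 → posterior Normal(-6/187, 4/17)
obs 12: x=-1 → posterior Normal(-22/203, 44/203)
obs 13: x=-3/2 → posterior Normal(-46/219, 44/219)
obs 14: x=-1/2 → posterior Normal(-54/235, 44/235)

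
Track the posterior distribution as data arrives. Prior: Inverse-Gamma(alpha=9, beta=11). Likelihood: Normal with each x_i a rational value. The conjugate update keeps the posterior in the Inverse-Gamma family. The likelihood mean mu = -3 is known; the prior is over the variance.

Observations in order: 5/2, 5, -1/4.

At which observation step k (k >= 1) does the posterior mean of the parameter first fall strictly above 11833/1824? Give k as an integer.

obs 1: x=5/2 → posterior Inverse-Gamma(19/2, 209/8)
obs 2: x=5 → posterior Inverse-Gamma(10, 465/8)
obs 3: x=-1/4 → posterior Inverse-Gamma(21/2, 1981/32)

k = 3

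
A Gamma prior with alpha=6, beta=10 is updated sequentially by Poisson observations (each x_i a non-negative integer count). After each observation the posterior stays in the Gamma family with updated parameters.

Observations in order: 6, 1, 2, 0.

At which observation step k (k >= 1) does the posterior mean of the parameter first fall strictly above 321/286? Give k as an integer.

k = 3

obs 1: x=6 → posterior Gamma(12, 11)
obs 2: x=1 → posterior Gamma(13, 12)
obs 3: x=2 → posterior Gamma(15, 13)
obs 4: x=0 → posterior Gamma(15, 14)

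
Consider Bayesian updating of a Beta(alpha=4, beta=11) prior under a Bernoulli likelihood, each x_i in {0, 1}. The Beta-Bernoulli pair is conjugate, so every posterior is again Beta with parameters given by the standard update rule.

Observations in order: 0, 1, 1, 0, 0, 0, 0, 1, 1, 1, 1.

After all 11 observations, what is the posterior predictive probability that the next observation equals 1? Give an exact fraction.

obs 1: x=0 → posterior Beta(4, 12)
obs 2: x=1 → posterior Beta(5, 12)
obs 3: x=1 → posterior Beta(6, 12)
obs 4: x=0 → posterior Beta(6, 13)
obs 5: x=0 → posterior Beta(6, 14)
obs 6: x=0 → posterior Beta(6, 15)
obs 7: x=0 → posterior Beta(6, 16)
obs 8: x=1 → posterior Beta(7, 16)
obs 9: x=1 → posterior Beta(8, 16)
obs 10: x=1 → posterior Beta(9, 16)
obs 11: x=1 → posterior Beta(10, 16)

5/13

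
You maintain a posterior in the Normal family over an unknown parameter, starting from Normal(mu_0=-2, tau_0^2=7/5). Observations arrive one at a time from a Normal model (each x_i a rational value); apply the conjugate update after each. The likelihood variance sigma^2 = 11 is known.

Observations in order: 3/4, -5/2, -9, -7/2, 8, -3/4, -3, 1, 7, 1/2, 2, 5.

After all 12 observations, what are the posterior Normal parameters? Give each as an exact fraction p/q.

mu_0=-143/278, tau_0^2=77/139

obs 1: x=3/4 → posterior Normal(-419/248, 77/62)
obs 2: x=-5/2 → posterior Normal(-163/92, 77/69)
obs 3: x=-9 → posterior Normal(-39/16, 77/76)
obs 4: x=-7/2 → posterior Normal(-839/332, 77/83)
obs 5: x=8 → posterior Normal(-41/24, 77/90)
obs 6: x=-3/4 → posterior Normal(-159/97, 77/97)
obs 7: x=-3 → posterior Normal(-45/26, 77/104)
obs 8: x=1 → posterior Normal(-173/111, 77/111)
obs 9: x=7 → posterior Normal(-62/59, 77/118)
obs 10: x=1/2 → posterior Normal(-241/250, 77/125)
obs 11: x=2 → posterior Normal(-71/88, 7/12)
obs 12: x=5 → posterior Normal(-143/278, 77/139)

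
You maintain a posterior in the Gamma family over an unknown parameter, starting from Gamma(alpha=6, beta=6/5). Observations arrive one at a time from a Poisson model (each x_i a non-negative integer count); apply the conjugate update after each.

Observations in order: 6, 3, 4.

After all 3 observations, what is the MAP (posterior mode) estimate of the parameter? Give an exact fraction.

30/7

obs 1: x=6 → posterior Gamma(12, 11/5)
obs 2: x=3 → posterior Gamma(15, 16/5)
obs 3: x=4 → posterior Gamma(19, 21/5)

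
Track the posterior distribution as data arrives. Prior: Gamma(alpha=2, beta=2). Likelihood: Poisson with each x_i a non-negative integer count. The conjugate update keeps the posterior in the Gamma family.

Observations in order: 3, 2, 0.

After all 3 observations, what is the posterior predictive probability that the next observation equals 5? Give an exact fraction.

obs 1: x=3 → posterior Gamma(5, 3)
obs 2: x=2 → posterior Gamma(7, 4)
obs 3: x=0 → posterior Gamma(7, 5)

6015625/362797056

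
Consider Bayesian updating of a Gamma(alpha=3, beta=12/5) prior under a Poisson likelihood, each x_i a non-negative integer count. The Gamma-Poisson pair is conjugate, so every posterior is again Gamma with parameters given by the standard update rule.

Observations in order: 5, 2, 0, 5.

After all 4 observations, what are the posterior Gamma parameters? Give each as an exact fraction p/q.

obs 1: x=5 → posterior Gamma(8, 17/5)
obs 2: x=2 → posterior Gamma(10, 22/5)
obs 3: x=0 → posterior Gamma(10, 27/5)
obs 4: x=5 → posterior Gamma(15, 32/5)

alpha=15, beta=32/5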